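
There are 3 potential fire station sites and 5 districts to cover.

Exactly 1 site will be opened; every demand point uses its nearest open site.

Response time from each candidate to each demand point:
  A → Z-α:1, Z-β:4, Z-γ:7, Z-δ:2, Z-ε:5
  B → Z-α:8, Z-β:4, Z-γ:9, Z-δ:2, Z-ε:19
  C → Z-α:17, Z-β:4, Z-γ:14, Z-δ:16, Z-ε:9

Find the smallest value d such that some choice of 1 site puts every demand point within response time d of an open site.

Open {A}.
  Farthest demand point is Z-γ at response time 7 (to A); all others are ≤ 7.
With {C} the worst case is 17.
With {B} the worst case is 19.
No size-1 selection achieves below 7.

7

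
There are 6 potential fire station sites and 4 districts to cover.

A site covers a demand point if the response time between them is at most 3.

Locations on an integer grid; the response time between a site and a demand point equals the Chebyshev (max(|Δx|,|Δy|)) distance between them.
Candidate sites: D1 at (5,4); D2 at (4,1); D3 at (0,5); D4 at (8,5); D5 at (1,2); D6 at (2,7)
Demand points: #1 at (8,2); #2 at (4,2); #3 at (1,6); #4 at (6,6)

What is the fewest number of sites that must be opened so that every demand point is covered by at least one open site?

Coverage sets (demand points within 3 of each site):
  D1: {#1, #2, #4}
  D2: {#2}
  D3: {#3}
  D4: {#1, #4}
  D5: {#2}
  D6: {#3}
No single site covers all 4 demand points.
But {D1, D3} covers everything, so the minimum is 2.

2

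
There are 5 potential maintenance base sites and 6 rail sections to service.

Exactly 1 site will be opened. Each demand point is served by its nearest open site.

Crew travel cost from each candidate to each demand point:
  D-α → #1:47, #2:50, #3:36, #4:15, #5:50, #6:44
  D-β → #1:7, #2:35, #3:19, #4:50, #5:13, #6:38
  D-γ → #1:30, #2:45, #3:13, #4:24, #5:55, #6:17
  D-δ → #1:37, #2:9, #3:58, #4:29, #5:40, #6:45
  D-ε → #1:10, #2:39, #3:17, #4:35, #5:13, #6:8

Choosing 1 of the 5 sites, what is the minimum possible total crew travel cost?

Open {D-ε}.
  #1→D-ε 10, #2→D-ε 39, #3→D-ε 17, #4→D-ε 35, #5→D-ε 13, #6→D-ε 8  ⇒ total 122.
Compare {D-β}: total 162.
Compare {D-γ}: total 184.
No size-1 selection does better; minimum is 122.

122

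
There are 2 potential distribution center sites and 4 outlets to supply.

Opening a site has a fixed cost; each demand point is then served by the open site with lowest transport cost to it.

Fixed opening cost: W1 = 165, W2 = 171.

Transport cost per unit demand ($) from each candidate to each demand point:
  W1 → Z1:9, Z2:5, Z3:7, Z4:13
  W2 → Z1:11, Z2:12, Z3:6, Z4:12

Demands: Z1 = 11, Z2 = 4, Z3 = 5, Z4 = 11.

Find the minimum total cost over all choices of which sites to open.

Open {W1}: assign each demand point to its cheapest open site.
  Z1→W1 11×9=99, Z2→W1 4×5=20, Z3→W1 5×7=35, Z4→W1 11×13=143
  transport cost 297, fixed 165 → total 462.
Compare {W2}: transport cost 331 + fixed 171 = 502.
Compare {W1, W2}: transport cost 281 + fixed 336 = 617.

462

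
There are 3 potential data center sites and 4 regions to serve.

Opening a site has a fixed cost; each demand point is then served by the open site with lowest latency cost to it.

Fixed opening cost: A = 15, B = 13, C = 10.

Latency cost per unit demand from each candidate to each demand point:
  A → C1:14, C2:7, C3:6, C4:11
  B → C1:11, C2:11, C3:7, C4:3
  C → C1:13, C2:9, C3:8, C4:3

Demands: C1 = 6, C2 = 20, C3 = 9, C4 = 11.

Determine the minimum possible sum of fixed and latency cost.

321

Open {A, B}: assign each demand point to its cheapest open site.
  C1→B 6×11=66, C2→A 20×7=140, C3→A 9×6=54, C4→B 11×3=33
  latency cost 293, fixed 28 → total 321.
Compare {A, C}: latency cost 305 + fixed 25 = 330.
Compare {A, B, C}: latency cost 293 + fixed 38 = 331.
Compare {B, C}: latency cost 342 + fixed 23 = 365.
All other subsets cost ≥ 330. Minimum total cost: 321.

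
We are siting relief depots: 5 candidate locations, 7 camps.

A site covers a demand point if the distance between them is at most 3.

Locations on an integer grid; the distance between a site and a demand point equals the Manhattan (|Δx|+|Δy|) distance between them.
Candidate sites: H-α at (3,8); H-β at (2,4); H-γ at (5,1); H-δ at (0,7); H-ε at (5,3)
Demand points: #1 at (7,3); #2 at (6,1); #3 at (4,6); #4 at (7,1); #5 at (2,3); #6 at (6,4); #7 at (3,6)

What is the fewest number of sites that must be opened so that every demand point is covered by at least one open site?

Coverage sets (demand points within 3 of each site):
  H-α: {#3, #7}
  H-β: {#5, #7}
  H-γ: {#2, #4}
  H-δ: {}
  H-ε: {#1, #2, #5, #6}
No 2 sites suffice: every size-2 union leaves at least one demand point uncovered.
But {H-α, H-γ, H-ε} covers everything, so the minimum is 3.

3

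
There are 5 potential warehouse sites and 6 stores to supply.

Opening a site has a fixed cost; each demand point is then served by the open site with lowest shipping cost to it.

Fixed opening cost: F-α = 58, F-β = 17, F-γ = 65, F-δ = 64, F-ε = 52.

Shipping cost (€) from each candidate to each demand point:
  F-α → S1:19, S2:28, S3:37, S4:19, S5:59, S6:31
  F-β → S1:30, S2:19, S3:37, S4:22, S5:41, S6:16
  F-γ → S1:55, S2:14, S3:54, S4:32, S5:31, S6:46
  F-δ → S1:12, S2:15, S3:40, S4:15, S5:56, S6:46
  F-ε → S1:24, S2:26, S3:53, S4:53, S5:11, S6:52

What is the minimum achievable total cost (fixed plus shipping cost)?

Open {F-β}: assign each demand point to its cheapest open site.
  S1→F-β 30, S2→F-β 19, S3→F-β 37, S4→F-β 22, S5→F-β 41, S6→F-β 16
  shipping cost 165, fixed 17 → total 182.
Compare {F-β, F-ε}: shipping cost 129 + fixed 69 = 198.
Compare {F-β, F-δ}: shipping cost 136 + fixed 81 = 217.
Compare {F-α, F-β}: shipping cost 151 + fixed 75 = 226.
All other subsets cost ≥ 198. Minimum total cost: 182.

182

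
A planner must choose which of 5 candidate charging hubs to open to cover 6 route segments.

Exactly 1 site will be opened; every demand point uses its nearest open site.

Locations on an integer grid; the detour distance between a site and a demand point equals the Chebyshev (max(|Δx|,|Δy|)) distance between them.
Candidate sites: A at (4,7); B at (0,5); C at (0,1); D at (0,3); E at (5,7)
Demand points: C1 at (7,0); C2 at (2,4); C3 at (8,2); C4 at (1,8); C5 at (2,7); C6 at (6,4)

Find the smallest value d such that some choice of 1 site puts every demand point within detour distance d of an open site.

7

Open {A}.
  Farthest demand point is C1 at detour distance 7 (to A); all others are ≤ 7.
With {E} the worst case is 7.
With {B} the worst case is 8.
No size-1 selection achieves below 7.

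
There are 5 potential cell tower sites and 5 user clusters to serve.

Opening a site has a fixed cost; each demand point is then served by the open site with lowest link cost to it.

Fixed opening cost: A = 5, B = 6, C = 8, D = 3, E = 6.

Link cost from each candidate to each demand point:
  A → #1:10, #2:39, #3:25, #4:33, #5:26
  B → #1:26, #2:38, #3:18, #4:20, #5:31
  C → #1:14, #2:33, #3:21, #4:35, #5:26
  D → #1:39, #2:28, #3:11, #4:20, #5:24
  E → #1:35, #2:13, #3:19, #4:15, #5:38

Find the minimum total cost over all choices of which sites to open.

Open {A, D, E}: assign each demand point to its cheapest open site.
  #1→A 10, #2→E 13, #3→D 11, #4→E 15, #5→D 24
  link cost 73, fixed 14 → total 87.
Compare {A, B, D, E}: link cost 73 + fixed 20 = 93.
Compare {A, E}: link cost 83 + fixed 11 = 94.
Compare {C, D, E}: link cost 77 + fixed 17 = 94.
All other subsets cost ≥ 93. Minimum total cost: 87.

87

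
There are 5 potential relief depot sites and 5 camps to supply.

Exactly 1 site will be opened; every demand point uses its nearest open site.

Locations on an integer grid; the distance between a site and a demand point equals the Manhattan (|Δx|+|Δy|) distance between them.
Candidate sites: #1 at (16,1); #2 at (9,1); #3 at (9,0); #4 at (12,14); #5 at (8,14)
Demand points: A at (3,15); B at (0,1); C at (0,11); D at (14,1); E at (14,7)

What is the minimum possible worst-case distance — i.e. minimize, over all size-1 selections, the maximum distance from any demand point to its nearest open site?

Open {#2}.
  Farthest demand point is A at distance 20 (to #2); all others are ≤ 20.
With {#3} the worst case is 21.
With {#5} the worst case is 21.
No size-1 selection achieves below 20.

20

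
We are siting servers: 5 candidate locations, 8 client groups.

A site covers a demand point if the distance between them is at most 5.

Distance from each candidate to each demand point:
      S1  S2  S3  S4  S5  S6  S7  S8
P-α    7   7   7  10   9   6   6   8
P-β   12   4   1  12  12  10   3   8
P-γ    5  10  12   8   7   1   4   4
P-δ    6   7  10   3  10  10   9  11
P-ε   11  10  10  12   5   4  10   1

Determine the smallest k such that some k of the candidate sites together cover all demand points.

Coverage sets (demand points within 5 of each site):
  P-α: {}
  P-β: {S2, S3, S7}
  P-γ: {S1, S6, S7, S8}
  P-δ: {S4}
  P-ε: {S5, S6, S8}
No 3 sites suffice: every size-3 union leaves at least one demand point uncovered.
But {P-β, P-γ, P-δ, P-ε} covers everything, so the minimum is 4.

4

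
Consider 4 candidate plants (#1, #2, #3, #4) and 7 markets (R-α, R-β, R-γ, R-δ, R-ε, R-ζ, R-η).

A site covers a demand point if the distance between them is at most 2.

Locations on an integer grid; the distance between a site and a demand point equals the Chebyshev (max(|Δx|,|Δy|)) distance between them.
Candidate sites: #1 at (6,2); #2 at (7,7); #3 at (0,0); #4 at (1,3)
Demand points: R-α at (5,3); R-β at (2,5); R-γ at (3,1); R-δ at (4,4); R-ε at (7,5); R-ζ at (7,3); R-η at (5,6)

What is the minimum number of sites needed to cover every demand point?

Coverage sets (demand points within 2 of each site):
  #1: {R-α, R-δ, R-ζ}
  #2: {R-ε, R-η}
  #3: {}
  #4: {R-β, R-γ}
No 2 sites suffice: every size-2 union leaves at least one demand point uncovered.
But {#1, #2, #4} covers everything, so the minimum is 3.

3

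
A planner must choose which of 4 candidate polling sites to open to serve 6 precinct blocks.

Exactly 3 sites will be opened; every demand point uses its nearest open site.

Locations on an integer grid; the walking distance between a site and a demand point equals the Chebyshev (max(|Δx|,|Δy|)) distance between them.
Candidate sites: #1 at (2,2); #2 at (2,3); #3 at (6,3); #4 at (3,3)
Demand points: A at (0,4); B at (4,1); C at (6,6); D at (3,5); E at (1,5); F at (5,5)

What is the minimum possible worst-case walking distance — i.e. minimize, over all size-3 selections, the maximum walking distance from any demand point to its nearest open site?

3

Open {#1, #2, #3}.
  Farthest demand point is C at walking distance 3 (to #3); all others are ≤ 3.
With {#1, #2, #4} the worst case is 3.
With {#1, #3, #4} the worst case is 3.
No size-3 selection achieves below 3.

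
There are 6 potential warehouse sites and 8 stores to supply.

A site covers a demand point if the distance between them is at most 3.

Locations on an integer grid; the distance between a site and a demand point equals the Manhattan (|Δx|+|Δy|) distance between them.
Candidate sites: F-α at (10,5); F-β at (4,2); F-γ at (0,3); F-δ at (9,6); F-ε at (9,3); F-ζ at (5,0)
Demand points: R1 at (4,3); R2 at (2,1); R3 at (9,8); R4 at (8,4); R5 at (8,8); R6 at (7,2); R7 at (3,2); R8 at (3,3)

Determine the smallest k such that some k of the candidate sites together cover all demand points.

Coverage sets (demand points within 3 of each site):
  F-α: {R4}
  F-β: {R1, R2, R6, R7, R8}
  F-γ: {R8}
  F-δ: {R3, R4, R5}
  F-ε: {R4, R6}
  F-ζ: {}
No single site covers all 8 demand points.
But {F-β, F-δ} covers everything, so the minimum is 2.

2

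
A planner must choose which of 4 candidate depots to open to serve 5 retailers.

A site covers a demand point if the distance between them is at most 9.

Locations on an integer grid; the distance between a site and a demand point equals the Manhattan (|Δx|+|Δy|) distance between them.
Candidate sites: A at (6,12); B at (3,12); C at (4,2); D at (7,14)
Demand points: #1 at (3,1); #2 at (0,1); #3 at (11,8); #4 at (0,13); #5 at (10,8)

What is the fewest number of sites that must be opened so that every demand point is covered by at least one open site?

Coverage sets (demand points within 9 of each site):
  A: {#3, #4, #5}
  B: {#4}
  C: {#1, #2}
  D: {#4, #5}
No single site covers all 5 demand points.
But {A, C} covers everything, so the minimum is 2.

2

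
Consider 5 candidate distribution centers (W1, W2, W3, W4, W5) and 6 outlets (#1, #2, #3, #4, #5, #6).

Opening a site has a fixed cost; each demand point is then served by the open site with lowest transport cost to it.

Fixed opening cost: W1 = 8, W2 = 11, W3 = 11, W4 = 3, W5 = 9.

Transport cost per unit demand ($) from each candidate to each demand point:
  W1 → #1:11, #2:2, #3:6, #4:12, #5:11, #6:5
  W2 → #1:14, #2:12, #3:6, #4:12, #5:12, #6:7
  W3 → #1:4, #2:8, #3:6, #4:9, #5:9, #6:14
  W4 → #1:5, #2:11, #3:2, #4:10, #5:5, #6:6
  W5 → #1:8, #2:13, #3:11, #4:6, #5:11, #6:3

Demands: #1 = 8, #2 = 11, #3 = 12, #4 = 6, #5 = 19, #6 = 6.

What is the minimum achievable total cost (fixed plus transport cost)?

Open {W1, W4, W5}: assign each demand point to its cheapest open site.
  #1→W4 8×5=40, #2→W1 11×2=22, #3→W4 12×2=24, #4→W5 6×6=36, #5→W4 19×5=95, #6→W5 6×3=18
  transport cost 235, fixed 20 → total 255.
Compare {W1, W3, W4, W5}: transport cost 227 + fixed 31 = 258.
Compare {W1, W2, W4, W5}: transport cost 235 + fixed 31 = 266.
Compare {W1, W2, W3, W4, W5}: transport cost 227 + fixed 42 = 269.
All other subsets cost ≥ 258. Minimum total cost: 255.

255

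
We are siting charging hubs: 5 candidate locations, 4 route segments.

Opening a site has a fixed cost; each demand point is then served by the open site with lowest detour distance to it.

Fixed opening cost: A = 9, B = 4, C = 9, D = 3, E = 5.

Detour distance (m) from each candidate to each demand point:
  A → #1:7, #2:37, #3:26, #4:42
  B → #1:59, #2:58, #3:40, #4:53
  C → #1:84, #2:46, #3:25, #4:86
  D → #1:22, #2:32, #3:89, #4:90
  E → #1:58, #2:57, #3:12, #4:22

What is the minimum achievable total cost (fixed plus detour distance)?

Open {A, D, E}: assign each demand point to its cheapest open site.
  #1→A 7, #2→D 32, #3→E 12, #4→E 22
  detour distance 73, fixed 17 → total 90.
Compare {A, E}: detour distance 78 + fixed 14 = 92.
Compare {A, B, D, E}: detour distance 73 + fixed 21 = 94.
Compare {D, E}: detour distance 88 + fixed 8 = 96.
All other subsets cost ≥ 92. Minimum total cost: 90.

90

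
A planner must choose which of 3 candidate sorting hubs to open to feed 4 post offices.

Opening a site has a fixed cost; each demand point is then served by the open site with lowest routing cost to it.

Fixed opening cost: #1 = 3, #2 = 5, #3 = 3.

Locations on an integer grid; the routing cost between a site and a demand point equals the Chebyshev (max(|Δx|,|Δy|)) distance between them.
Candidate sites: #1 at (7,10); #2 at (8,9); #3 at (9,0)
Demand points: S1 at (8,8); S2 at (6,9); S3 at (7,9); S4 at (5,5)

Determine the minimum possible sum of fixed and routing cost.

12

Open {#1}: assign each demand point to its cheapest open site.
  S1→#1 2, S2→#1 1, S3→#1 1, S4→#1 5
  routing cost 9, fixed 3 → total 12.
Compare {#2}: routing cost 8 + fixed 5 = 13.
Compare {#1, #2}: routing cost 7 + fixed 8 = 15.
Compare {#1, #3}: routing cost 9 + fixed 6 = 15.
All other subsets cost ≥ 13. Minimum total cost: 12.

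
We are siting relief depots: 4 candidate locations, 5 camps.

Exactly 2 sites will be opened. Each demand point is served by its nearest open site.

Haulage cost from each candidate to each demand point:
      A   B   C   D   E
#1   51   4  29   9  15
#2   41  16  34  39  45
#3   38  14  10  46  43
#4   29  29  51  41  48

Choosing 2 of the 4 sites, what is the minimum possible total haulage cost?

76

Open {#1, #3}.
  A→#3 38, B→#1 4, C→#3 10, D→#1 9, E→#1 15  ⇒ total 76.
Compare {#1, #4}: total 86.
Compare {#1, #2}: total 98.
No size-2 selection does better; minimum is 76.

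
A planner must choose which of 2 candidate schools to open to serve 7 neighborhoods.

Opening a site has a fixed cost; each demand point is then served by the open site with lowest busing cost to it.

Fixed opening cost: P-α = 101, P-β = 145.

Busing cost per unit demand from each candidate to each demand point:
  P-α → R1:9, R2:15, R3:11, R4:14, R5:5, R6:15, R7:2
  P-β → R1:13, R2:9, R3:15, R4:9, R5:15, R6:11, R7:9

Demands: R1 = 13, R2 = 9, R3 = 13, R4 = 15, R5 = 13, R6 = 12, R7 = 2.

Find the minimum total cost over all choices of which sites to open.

923

Open {P-α, P-β}: assign each demand point to its cheapest open site.
  R1→P-α 13×9=117, R2→P-β 9×9=81, R3→P-α 13×11=143, R4→P-β 15×9=135, R5→P-α 13×5=65, R6→P-β 12×11=132, R7→P-α 2×2=4
  busing cost 677, fixed 246 → total 923.
Compare {P-α}: busing cost 854 + fixed 101 = 955.
Compare {P-β}: busing cost 925 + fixed 145 = 1070.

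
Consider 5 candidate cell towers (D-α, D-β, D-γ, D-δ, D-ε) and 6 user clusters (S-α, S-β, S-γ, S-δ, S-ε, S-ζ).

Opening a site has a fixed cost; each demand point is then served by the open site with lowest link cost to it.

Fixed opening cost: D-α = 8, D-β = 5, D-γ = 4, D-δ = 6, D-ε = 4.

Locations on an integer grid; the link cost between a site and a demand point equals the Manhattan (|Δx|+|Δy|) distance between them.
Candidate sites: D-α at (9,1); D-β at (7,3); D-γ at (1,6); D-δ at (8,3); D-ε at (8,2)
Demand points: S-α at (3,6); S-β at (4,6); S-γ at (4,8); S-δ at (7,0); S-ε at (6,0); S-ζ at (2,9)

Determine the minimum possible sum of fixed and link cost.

29

Open {D-γ, D-ε}: assign each demand point to its cheapest open site.
  S-α→D-γ 2, S-β→D-γ 3, S-γ→D-γ 5, S-δ→D-ε 3, S-ε→D-ε 4, S-ζ→D-γ 4
  link cost 21, fixed 8 → total 29.
Compare {D-β, D-γ}: link cost 21 + fixed 9 = 30.
Compare {D-α, D-γ}: link cost 21 + fixed 12 = 33.
Compare {D-γ, D-δ}: link cost 23 + fixed 10 = 33.
All other subsets cost ≥ 30. Minimum total cost: 29.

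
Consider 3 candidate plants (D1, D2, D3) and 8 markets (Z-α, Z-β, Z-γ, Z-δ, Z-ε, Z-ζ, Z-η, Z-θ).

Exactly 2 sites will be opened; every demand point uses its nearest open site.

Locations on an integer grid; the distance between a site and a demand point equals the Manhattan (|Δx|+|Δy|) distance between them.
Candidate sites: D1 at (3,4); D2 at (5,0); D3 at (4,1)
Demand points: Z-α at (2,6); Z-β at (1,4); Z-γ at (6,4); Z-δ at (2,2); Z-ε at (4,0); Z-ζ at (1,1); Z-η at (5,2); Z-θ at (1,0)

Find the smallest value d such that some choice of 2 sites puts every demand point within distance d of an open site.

Open {D1, D3}.
  Farthest demand point is Z-θ at distance 4 (to D3); all others are ≤ 4.
With {D1, D2} the worst case is 5.
With {D2, D3} the worst case is 7.
No size-2 selection achieves below 4.

4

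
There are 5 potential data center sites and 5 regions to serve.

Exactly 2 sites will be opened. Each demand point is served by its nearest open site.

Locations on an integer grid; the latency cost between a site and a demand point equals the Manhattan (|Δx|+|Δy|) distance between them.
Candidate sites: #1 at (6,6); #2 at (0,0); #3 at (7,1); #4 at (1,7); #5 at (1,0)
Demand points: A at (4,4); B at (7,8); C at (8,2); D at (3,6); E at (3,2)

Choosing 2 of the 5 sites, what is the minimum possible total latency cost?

Open {#1, #3}.
  A→#1 4, B→#1 3, C→#3 2, D→#1 3, E→#3 5  ⇒ total 17.
Compare {#1, #5}: total 20.
Compare {#1, #2}: total 21.
No size-2 selection does better; minimum is 17.

17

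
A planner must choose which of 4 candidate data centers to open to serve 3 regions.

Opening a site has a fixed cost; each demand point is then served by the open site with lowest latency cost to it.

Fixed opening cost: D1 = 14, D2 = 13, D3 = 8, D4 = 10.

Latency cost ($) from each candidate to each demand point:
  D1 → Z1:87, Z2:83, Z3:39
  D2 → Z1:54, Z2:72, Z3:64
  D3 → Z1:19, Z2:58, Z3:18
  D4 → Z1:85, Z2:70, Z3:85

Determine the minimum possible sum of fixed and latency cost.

103

Open {D3}: assign each demand point to its cheapest open site.
  Z1→D3 19, Z2→D3 58, Z3→D3 18
  latency cost 95, fixed 8 → total 103.
Compare {D3, D4}: latency cost 95 + fixed 18 = 113.
Compare {D2, D3}: latency cost 95 + fixed 21 = 116.
Compare {D1, D3}: latency cost 95 + fixed 22 = 117.
All other subsets cost ≥ 113. Minimum total cost: 103.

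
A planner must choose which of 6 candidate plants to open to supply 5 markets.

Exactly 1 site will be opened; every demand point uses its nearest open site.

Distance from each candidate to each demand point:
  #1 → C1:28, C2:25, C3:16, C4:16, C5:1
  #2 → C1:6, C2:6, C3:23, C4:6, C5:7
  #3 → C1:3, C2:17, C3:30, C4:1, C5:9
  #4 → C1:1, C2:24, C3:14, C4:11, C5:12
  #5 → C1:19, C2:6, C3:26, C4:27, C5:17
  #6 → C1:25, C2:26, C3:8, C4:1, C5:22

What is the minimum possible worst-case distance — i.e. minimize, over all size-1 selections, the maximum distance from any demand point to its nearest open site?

23

Open {#2}.
  Farthest demand point is C3 at distance 23 (to #2); all others are ≤ 23.
With {#4} the worst case is 24.
With {#6} the worst case is 26.
No size-1 selection achieves below 23.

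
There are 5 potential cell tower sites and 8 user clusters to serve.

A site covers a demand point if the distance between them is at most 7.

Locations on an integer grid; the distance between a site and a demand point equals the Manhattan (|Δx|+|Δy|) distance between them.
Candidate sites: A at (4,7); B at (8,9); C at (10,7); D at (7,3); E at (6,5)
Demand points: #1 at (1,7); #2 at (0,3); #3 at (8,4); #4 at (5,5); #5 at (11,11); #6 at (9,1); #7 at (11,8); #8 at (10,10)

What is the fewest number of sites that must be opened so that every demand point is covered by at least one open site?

3

Coverage sets (demand points within 7 of each site):
  A: {#1, #3, #4}
  B: {#3, #4, #5, #7, #8}
  C: {#3, #4, #5, #6, #7, #8}
  D: {#2, #3, #4, #6}
  E: {#1, #3, #4, #6}
No 2 sites suffice: every size-2 union leaves at least one demand point uncovered.
But {A, B, D} covers everything, so the minimum is 3.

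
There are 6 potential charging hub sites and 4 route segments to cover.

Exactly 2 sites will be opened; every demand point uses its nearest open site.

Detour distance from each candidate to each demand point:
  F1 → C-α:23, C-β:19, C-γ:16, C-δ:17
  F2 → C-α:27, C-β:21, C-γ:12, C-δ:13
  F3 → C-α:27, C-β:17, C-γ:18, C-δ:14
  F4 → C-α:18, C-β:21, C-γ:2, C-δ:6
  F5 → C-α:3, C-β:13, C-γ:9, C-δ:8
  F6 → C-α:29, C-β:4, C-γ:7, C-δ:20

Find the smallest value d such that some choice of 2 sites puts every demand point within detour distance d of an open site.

Open {F5, F6}.
  Farthest demand point is C-δ at detour distance 8 (to F5); all others are ≤ 8.
With {F1, F5} the worst case is 13.
With {F2, F5} the worst case is 13.
No size-2 selection achieves below 8.

8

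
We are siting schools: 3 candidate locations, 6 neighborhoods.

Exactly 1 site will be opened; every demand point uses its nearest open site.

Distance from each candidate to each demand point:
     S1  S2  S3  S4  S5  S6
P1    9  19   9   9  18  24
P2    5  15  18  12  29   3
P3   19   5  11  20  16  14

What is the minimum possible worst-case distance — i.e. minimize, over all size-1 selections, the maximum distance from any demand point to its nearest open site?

20

Open {P3}.
  Farthest demand point is S4 at distance 20 (to P3); all others are ≤ 20.
With {P1} the worst case is 24.
With {P2} the worst case is 29.
No size-1 selection achieves below 20.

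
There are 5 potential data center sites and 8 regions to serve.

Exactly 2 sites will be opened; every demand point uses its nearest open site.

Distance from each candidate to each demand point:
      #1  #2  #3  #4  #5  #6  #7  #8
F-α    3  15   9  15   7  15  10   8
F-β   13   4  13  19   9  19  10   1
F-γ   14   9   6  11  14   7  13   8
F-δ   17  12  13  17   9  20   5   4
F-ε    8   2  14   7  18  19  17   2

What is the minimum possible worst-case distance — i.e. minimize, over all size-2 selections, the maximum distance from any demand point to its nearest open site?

11

Open {F-α, F-γ}.
  Farthest demand point is #4 at distance 11 (to F-γ); all others are ≤ 11.
With {F-β, F-γ} the worst case is 13.
With {F-γ, F-δ} the worst case is 14.
No size-2 selection achieves below 11.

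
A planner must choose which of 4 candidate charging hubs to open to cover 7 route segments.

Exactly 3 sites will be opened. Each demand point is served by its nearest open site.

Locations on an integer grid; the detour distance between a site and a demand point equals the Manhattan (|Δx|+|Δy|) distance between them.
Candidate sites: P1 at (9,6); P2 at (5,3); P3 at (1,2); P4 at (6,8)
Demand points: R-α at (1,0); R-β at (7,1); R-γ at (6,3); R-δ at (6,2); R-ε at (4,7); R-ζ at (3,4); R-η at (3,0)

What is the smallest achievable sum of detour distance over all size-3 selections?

19

Open {P2, P3, P4}.
  R-α→P3 2, R-β→P2 4, R-γ→P2 1, R-δ→P2 2, R-ε→P4 3, R-ζ→P2 3, R-η→P3 4  ⇒ total 19.
Compare {P1, P2, P3}: total 21.
Compare {P1, P2, P4}: total 25.
No size-3 selection does better; minimum is 19.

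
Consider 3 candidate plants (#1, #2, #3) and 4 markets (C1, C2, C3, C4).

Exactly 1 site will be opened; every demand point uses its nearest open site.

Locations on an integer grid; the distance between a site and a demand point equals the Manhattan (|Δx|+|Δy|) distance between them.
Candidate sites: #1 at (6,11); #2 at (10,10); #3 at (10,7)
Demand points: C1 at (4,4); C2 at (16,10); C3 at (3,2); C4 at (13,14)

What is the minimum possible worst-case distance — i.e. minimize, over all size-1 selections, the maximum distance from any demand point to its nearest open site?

Open {#1}.
  Farthest demand point is C3 at distance 12 (to #1); all others are ≤ 12.
With {#3} the worst case is 12.
With {#2} the worst case is 15.
No size-1 selection achieves below 12.

12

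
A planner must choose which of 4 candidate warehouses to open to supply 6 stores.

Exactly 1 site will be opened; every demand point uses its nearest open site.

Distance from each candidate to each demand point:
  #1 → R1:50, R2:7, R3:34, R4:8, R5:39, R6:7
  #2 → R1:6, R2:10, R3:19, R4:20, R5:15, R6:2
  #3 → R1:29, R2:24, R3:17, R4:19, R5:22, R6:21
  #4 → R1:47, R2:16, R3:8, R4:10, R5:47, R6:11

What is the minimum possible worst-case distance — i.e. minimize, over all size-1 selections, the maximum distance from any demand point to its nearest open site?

Open {#2}.
  Farthest demand point is R4 at distance 20 (to #2); all others are ≤ 20.
With {#3} the worst case is 29.
With {#4} the worst case is 47.
No size-1 selection achieves below 20.

20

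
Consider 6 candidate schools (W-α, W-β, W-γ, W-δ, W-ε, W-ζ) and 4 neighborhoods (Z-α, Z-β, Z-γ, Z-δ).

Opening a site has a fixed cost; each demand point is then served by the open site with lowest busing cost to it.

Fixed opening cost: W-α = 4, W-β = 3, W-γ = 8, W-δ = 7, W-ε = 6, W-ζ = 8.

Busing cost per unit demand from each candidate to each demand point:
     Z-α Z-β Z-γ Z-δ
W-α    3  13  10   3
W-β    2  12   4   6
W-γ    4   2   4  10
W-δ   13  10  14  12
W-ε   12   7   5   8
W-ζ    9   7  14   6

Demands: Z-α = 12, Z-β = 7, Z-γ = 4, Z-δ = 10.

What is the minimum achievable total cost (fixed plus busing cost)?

99

Open {W-α, W-β, W-γ}: assign each demand point to its cheapest open site.
  Z-α→W-β 12×2=24, Z-β→W-γ 7×2=14, Z-γ→W-β 4×4=16, Z-δ→W-α 10×3=30
  busing cost 84, fixed 15 → total 99.
Compare {W-α, W-β, W-γ, W-ε}: busing cost 84 + fixed 21 = 105.
Compare {W-α, W-β, W-γ, W-δ}: busing cost 84 + fixed 22 = 106.
Compare {W-α, W-β, W-γ, W-ζ}: busing cost 84 + fixed 23 = 107.
All other subsets cost ≥ 105. Minimum total cost: 99.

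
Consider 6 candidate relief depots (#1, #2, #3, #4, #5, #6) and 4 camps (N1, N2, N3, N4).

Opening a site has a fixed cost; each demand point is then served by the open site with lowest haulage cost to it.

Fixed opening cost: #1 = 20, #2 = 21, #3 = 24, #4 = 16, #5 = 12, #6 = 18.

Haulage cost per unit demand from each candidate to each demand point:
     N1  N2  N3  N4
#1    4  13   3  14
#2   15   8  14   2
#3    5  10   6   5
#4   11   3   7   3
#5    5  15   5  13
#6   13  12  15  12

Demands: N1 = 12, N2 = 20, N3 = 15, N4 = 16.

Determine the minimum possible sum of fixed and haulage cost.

237

Open {#1, #4}: assign each demand point to its cheapest open site.
  N1→#1 12×4=48, N2→#4 20×3=60, N3→#1 15×3=45, N4→#4 16×3=48
  haulage cost 201, fixed 36 → total 237.
Compare {#1, #2, #4}: haulage cost 185 + fixed 57 = 242.
Compare {#1, #4, #5}: haulage cost 201 + fixed 48 = 249.
Compare {#1, #2, #4, #5}: haulage cost 185 + fixed 69 = 254.
All other subsets cost ≥ 242. Minimum total cost: 237.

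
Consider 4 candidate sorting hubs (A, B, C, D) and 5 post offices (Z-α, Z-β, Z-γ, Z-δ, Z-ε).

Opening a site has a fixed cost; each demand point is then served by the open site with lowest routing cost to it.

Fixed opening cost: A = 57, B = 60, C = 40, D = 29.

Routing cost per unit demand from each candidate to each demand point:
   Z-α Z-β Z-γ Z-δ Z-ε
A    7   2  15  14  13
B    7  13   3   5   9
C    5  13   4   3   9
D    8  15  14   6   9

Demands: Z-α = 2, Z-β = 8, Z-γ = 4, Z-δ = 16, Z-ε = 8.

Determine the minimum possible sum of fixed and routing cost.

Open {A, C}: assign each demand point to its cheapest open site.
  Z-α→C 2×5=10, Z-β→A 8×2=16, Z-γ→C 4×4=16, Z-δ→C 16×3=48, Z-ε→C 8×9=72
  routing cost 162, fixed 97 → total 259.
Compare {A, C, D}: routing cost 162 + fixed 126 = 288.
Compare {C}: routing cost 250 + fixed 40 = 290.
Compare {A, B}: routing cost 194 + fixed 117 = 311.
All other subsets cost ≥ 288. Minimum total cost: 259.

259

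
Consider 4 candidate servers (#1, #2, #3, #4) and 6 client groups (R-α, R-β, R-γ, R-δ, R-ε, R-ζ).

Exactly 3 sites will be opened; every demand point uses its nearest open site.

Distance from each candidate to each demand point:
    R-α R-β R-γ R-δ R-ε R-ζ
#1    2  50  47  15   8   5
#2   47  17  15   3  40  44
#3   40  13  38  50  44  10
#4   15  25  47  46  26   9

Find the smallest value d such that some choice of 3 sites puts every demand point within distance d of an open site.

15

Open {#1, #2, #3}.
  Farthest demand point is R-γ at distance 15 (to #2); all others are ≤ 15.
With {#1, #2, #4} the worst case is 17.
With {#2, #3, #4} the worst case is 26.
No size-3 selection achieves below 15.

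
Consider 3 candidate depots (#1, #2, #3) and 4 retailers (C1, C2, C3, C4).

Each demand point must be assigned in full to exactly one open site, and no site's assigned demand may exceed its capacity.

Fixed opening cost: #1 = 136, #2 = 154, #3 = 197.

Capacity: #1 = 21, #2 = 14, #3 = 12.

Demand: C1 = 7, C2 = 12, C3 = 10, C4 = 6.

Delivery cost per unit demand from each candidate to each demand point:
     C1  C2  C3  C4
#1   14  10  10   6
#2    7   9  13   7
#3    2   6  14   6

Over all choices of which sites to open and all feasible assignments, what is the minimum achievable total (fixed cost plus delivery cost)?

744

Open {#1, #2, #3}; cheapest assignment that respects the capacities:
  #1 (cap 21, load 16): C3, C4 — cost 10×10 + 6×6 = 136
  #2 (cap 14, load 7): C1 — cost 7×7 = 49
  #3 (cap 12, load 12): C2 — cost 12×6 = 72
  Shipping 257, fixed 487 → total 744.
  Any other capacity-feasible assignment to {#1, #2, #3} ships for at least 257.
Total demand is 35; every other set of sites either has combined capacity below 35 or cannot fit the demands without splitting one across sites, so {#1, #2, #3} is the only feasible choice of open sites. Minimum: 744.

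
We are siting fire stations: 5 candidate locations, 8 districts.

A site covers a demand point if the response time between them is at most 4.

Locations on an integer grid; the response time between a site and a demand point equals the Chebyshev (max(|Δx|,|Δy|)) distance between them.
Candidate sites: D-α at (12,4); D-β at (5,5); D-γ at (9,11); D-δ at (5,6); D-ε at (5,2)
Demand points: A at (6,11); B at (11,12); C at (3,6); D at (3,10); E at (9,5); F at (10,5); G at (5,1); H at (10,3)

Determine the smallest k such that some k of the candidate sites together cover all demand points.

4

Coverage sets (demand points within 4 of each site):
  D-α: {E, F, H}
  D-β: {C, E, G}
  D-γ: {A, B}
  D-δ: {C, D, E}
  D-ε: {C, E, G}
No 3 sites suffice: every size-3 union leaves at least one demand point uncovered.
But {D-α, D-β, D-γ, D-δ} covers everything, so the minimum is 4.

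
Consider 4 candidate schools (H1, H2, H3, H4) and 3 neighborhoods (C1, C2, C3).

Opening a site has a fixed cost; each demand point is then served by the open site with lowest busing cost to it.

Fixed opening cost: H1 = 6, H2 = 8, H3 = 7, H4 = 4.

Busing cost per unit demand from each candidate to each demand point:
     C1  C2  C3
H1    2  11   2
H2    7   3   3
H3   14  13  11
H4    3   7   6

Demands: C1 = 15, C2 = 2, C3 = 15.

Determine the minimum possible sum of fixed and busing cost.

Open {H1, H2}: assign each demand point to its cheapest open site.
  C1→H1 15×2=30, C2→H2 2×3=6, C3→H1 15×2=30
  busing cost 66, fixed 14 → total 80.
Compare {H1, H4}: busing cost 74 + fixed 10 = 84.
Compare {H1, H2, H4}: busing cost 66 + fixed 18 = 84.
Compare {H1, H2, H3}: busing cost 66 + fixed 21 = 87.
All other subsets cost ≥ 84. Minimum total cost: 80.

80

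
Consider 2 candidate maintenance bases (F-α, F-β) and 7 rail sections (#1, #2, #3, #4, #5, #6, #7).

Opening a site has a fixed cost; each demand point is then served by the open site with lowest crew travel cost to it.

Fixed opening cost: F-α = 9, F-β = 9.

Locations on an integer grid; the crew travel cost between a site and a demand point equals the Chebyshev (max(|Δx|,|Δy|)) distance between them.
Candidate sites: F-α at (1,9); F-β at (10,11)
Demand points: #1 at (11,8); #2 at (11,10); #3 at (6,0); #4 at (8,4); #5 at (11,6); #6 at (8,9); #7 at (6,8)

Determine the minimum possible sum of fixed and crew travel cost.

42

Open {F-β}: assign each demand point to its cheapest open site.
  #1→F-β 3, #2→F-β 1, #3→F-β 11, #4→F-β 7, #5→F-β 5, #6→F-β 2, #7→F-β 4
  crew travel cost 33, fixed 9 → total 42.
Compare {F-α, F-β}: crew travel cost 31 + fixed 18 = 49.
Compare {F-α}: crew travel cost 58 + fixed 9 = 67.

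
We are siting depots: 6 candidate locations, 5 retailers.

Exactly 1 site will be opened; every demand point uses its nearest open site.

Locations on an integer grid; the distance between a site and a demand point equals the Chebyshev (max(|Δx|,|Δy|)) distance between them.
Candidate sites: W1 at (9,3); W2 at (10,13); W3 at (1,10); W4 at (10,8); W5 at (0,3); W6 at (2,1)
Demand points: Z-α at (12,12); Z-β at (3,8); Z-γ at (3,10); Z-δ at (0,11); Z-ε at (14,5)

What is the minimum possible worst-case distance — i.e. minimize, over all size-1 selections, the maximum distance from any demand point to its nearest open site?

Open {W1}.
  Farthest demand point is Z-α at distance 9 (to W1); all others are ≤ 9.
With {W2} the worst case is 10.
With {W4} the worst case is 10.
No size-1 selection achieves below 9.

9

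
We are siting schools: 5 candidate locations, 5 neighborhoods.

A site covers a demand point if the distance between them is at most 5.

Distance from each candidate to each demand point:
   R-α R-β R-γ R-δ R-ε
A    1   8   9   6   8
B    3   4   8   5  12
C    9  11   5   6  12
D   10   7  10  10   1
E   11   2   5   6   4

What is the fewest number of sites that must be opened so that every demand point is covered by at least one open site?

Coverage sets (demand points within 5 of each site):
  A: {R-α}
  B: {R-α, R-β, R-δ}
  C: {R-γ}
  D: {R-ε}
  E: {R-β, R-γ, R-ε}
No single site covers all 5 demand points.
But {B, E} covers everything, so the minimum is 2.

2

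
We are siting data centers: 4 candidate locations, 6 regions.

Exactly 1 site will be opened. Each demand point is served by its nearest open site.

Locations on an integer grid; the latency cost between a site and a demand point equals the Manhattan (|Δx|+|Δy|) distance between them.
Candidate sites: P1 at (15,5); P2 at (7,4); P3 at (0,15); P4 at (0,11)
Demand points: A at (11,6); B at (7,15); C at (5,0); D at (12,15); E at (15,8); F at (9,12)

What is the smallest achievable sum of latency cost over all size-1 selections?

61

Open {P2}.
  A→P2 6, B→P2 11, C→P2 6, D→P2 16, E→P2 12, F→P2 10  ⇒ total 61.
Compare {P1}: total 67.
Compare {P4}: total 87.
No size-1 selection does better; minimum is 61.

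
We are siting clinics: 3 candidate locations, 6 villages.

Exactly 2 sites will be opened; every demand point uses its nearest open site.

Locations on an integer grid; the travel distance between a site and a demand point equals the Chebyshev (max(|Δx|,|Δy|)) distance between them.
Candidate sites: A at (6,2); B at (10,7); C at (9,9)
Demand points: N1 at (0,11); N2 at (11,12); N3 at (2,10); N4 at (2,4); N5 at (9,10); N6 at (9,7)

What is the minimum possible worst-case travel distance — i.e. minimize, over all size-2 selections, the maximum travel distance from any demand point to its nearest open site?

9

Open {A, B}.
  Farthest demand point is N1 at travel distance 9 (to A); all others are ≤ 9.
With {A, C} the worst case is 9.
With {B, C} the worst case is 9.
No size-2 selection achieves below 9.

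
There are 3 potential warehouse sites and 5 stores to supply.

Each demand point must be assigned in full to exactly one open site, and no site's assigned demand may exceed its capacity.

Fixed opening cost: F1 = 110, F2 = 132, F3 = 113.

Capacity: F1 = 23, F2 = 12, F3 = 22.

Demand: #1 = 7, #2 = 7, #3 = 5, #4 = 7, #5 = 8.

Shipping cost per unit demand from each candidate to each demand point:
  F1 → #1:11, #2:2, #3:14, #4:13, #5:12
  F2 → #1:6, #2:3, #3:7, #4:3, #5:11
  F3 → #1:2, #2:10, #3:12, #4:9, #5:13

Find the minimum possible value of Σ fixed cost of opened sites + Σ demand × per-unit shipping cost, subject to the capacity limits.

Open {F1, F3}; cheapest assignment that respects the capacities:
  F1 (cap 23, load 15): #2, #5 — cost 7×2 + 8×12 = 110
  F3 (cap 22, load 19): #1, #3, #4 — cost 7×2 + 5×12 + 7×9 = 137
  Shipping 247, fixed 223 → total 470.
  Any other capacity-feasible assignment to {F1, F3} ships for at least 247.
Compare {F2, F3}: its best feasible assignment gives total 482.
Compare {F1, F2}: its best feasible assignment gives total 485.
Every other set of open sites that can feasibly serve all demand totals ≥ 482 even under its best assignment. Minimum: 470.

470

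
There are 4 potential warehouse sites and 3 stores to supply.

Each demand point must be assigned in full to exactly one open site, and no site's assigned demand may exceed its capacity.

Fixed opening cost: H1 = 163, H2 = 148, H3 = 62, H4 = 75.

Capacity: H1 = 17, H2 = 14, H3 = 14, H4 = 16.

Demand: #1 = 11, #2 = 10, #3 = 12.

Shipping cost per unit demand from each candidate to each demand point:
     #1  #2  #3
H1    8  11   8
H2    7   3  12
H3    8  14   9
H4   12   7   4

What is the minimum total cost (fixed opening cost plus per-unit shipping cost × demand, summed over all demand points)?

Open {H2, H3, H4}; cheapest assignment that respects the capacities:
  H2 (cap 14, load 10): #2 — cost 10×3 = 30
  H3 (cap 14, load 11): #1 — cost 11×8 = 88
  H4 (cap 16, load 12): #3 — cost 12×4 = 48
  Shipping 166, fixed 285 → total 451.
  Any other capacity-feasible assignment to {H2, H3, H4} ships for at least 166.
Compare {H1, H3, H4}: its best feasible assignment gives total 546.
Compare {H1, H2, H4}: its best feasible assignment gives total 552.
Every other set of open sites that can feasibly serve all demand totals ≥ 546 even under its best assignment. Minimum: 451.

451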